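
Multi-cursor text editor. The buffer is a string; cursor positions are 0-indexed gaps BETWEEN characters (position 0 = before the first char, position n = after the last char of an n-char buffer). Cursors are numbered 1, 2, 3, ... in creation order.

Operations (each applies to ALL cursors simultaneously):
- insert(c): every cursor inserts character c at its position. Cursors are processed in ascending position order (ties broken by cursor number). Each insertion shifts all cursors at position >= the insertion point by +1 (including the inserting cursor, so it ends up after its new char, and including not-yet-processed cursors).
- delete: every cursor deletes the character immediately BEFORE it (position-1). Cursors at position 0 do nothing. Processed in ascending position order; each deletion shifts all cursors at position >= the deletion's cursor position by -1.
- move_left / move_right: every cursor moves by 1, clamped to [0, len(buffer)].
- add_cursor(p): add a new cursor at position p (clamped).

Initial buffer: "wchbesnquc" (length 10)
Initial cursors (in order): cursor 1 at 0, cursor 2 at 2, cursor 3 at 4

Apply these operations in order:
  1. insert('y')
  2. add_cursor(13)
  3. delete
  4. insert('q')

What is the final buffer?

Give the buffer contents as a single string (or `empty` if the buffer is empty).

After op 1 (insert('y')): buffer="ywcyhbyesnquc" (len 13), cursors c1@1 c2@4 c3@7, authorship 1..2..3......
After op 2 (add_cursor(13)): buffer="ywcyhbyesnquc" (len 13), cursors c1@1 c2@4 c3@7 c4@13, authorship 1..2..3......
After op 3 (delete): buffer="wchbesnqu" (len 9), cursors c1@0 c2@2 c3@4 c4@9, authorship .........
After op 4 (insert('q')): buffer="qwcqhbqesnquq" (len 13), cursors c1@1 c2@4 c3@7 c4@13, authorship 1..2..3.....4

Answer: qwcqhbqesnquq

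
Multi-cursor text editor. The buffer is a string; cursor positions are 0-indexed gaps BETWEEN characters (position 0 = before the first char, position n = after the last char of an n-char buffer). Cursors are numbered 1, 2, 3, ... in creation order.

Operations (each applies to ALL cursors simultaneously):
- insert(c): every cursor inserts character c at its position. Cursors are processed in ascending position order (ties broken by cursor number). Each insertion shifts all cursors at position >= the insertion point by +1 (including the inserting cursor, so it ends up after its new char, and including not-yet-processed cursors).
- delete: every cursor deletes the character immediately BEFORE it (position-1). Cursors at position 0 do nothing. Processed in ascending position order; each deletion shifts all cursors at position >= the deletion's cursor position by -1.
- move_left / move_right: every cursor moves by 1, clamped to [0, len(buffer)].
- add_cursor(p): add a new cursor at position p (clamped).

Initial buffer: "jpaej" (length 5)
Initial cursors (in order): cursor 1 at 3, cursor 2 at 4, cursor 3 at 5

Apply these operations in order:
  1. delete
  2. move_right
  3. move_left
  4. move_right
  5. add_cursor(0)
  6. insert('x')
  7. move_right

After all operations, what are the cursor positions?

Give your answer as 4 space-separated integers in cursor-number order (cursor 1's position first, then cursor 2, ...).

Answer: 6 6 6 2

Derivation:
After op 1 (delete): buffer="jp" (len 2), cursors c1@2 c2@2 c3@2, authorship ..
After op 2 (move_right): buffer="jp" (len 2), cursors c1@2 c2@2 c3@2, authorship ..
After op 3 (move_left): buffer="jp" (len 2), cursors c1@1 c2@1 c3@1, authorship ..
After op 4 (move_right): buffer="jp" (len 2), cursors c1@2 c2@2 c3@2, authorship ..
After op 5 (add_cursor(0)): buffer="jp" (len 2), cursors c4@0 c1@2 c2@2 c3@2, authorship ..
After op 6 (insert('x')): buffer="xjpxxx" (len 6), cursors c4@1 c1@6 c2@6 c3@6, authorship 4..123
After op 7 (move_right): buffer="xjpxxx" (len 6), cursors c4@2 c1@6 c2@6 c3@6, authorship 4..123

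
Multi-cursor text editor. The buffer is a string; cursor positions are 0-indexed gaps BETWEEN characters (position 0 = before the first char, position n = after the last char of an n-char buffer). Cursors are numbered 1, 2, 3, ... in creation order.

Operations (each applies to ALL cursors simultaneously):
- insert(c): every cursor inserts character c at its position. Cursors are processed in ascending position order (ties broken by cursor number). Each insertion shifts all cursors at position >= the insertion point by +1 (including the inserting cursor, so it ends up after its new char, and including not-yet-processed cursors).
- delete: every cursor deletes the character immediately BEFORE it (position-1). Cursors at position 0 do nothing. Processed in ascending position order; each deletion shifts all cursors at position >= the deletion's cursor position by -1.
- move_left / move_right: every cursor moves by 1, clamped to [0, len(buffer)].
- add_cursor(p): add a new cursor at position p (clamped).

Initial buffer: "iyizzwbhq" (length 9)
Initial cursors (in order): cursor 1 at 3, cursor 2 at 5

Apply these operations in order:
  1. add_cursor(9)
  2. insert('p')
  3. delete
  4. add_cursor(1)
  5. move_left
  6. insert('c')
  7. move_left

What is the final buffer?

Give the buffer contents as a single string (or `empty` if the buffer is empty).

After op 1 (add_cursor(9)): buffer="iyizzwbhq" (len 9), cursors c1@3 c2@5 c3@9, authorship .........
After op 2 (insert('p')): buffer="iyipzzpwbhqp" (len 12), cursors c1@4 c2@7 c3@12, authorship ...1..2....3
After op 3 (delete): buffer="iyizzwbhq" (len 9), cursors c1@3 c2@5 c3@9, authorship .........
After op 4 (add_cursor(1)): buffer="iyizzwbhq" (len 9), cursors c4@1 c1@3 c2@5 c3@9, authorship .........
After op 5 (move_left): buffer="iyizzwbhq" (len 9), cursors c4@0 c1@2 c2@4 c3@8, authorship .........
After op 6 (insert('c')): buffer="ciycizczwbhcq" (len 13), cursors c4@1 c1@4 c2@7 c3@12, authorship 4..1..2....3.
After op 7 (move_left): buffer="ciycizczwbhcq" (len 13), cursors c4@0 c1@3 c2@6 c3@11, authorship 4..1..2....3.

Answer: ciycizczwbhcq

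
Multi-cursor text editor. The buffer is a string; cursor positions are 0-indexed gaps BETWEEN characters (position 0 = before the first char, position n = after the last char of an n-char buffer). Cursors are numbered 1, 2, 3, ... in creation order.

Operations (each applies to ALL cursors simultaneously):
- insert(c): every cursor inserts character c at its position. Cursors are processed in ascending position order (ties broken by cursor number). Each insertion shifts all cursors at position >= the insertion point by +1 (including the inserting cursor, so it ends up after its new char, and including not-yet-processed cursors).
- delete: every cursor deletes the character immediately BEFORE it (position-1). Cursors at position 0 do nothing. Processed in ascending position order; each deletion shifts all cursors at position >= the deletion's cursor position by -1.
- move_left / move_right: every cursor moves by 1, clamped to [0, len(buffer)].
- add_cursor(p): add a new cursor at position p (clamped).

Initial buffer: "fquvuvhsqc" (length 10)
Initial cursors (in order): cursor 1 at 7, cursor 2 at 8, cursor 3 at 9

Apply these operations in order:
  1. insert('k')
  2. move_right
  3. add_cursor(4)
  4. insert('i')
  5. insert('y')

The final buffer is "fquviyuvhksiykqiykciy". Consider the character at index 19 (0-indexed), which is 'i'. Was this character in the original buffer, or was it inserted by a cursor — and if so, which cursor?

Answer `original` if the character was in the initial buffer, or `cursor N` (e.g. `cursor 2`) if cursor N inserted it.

After op 1 (insert('k')): buffer="fquvuvhkskqkc" (len 13), cursors c1@8 c2@10 c3@12, authorship .......1.2.3.
After op 2 (move_right): buffer="fquvuvhkskqkc" (len 13), cursors c1@9 c2@11 c3@13, authorship .......1.2.3.
After op 3 (add_cursor(4)): buffer="fquvuvhkskqkc" (len 13), cursors c4@4 c1@9 c2@11 c3@13, authorship .......1.2.3.
After op 4 (insert('i')): buffer="fquviuvhksikqikci" (len 17), cursors c4@5 c1@11 c2@14 c3@17, authorship ....4...1.12.23.3
After op 5 (insert('y')): buffer="fquviyuvhksiykqiykciy" (len 21), cursors c4@6 c1@13 c2@17 c3@21, authorship ....44...1.112.223.33
Authorship (.=original, N=cursor N): . . . . 4 4 . . . 1 . 1 1 2 . 2 2 3 . 3 3
Index 19: author = 3

Answer: cursor 3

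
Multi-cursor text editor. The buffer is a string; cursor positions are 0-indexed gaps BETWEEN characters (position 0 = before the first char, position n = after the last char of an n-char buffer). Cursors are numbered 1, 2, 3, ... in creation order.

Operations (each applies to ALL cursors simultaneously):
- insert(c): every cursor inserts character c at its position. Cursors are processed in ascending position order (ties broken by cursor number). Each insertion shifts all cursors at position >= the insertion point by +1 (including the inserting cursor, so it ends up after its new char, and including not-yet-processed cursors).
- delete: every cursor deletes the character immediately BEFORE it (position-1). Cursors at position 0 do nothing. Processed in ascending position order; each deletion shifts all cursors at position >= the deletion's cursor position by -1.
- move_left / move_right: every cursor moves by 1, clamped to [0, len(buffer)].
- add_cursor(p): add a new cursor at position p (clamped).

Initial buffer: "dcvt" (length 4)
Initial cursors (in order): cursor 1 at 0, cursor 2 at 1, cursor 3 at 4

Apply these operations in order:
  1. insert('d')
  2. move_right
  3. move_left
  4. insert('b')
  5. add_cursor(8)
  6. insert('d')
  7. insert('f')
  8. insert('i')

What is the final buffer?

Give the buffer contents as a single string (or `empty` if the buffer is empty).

Answer: dbdfiddbdficvtdfibdfid

Derivation:
After op 1 (insert('d')): buffer="dddcvtd" (len 7), cursors c1@1 c2@3 c3@7, authorship 1.2...3
After op 2 (move_right): buffer="dddcvtd" (len 7), cursors c1@2 c2@4 c3@7, authorship 1.2...3
After op 3 (move_left): buffer="dddcvtd" (len 7), cursors c1@1 c2@3 c3@6, authorship 1.2...3
After op 4 (insert('b')): buffer="dbddbcvtbd" (len 10), cursors c1@2 c2@5 c3@9, authorship 11.22...33
After op 5 (add_cursor(8)): buffer="dbddbcvtbd" (len 10), cursors c1@2 c2@5 c4@8 c3@9, authorship 11.22...33
After op 6 (insert('d')): buffer="dbdddbdcvtdbdd" (len 14), cursors c1@3 c2@7 c4@11 c3@13, authorship 111.222...4333
After op 7 (insert('f')): buffer="dbdfddbdfcvtdfbdfd" (len 18), cursors c1@4 c2@9 c4@14 c3@17, authorship 1111.2222...443333
After op 8 (insert('i')): buffer="dbdfiddbdficvtdfibdfid" (len 22), cursors c1@5 c2@11 c4@17 c3@21, authorship 11111.22222...44433333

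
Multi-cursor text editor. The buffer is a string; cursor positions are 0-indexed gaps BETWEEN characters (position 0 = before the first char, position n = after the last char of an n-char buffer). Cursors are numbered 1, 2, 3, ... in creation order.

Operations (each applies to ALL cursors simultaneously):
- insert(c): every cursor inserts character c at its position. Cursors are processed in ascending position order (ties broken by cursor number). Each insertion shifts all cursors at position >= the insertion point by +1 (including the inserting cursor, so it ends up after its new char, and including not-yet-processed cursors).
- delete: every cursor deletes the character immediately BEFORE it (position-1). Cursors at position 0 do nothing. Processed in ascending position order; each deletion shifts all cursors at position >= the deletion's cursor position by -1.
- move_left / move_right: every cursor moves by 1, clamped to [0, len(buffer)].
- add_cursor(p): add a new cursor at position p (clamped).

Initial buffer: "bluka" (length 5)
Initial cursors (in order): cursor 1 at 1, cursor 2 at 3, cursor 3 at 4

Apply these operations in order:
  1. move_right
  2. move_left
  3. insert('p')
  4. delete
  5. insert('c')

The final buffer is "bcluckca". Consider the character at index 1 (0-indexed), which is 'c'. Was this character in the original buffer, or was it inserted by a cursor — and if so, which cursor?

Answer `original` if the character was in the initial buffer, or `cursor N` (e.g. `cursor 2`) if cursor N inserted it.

After op 1 (move_right): buffer="bluka" (len 5), cursors c1@2 c2@4 c3@5, authorship .....
After op 2 (move_left): buffer="bluka" (len 5), cursors c1@1 c2@3 c3@4, authorship .....
After op 3 (insert('p')): buffer="bplupkpa" (len 8), cursors c1@2 c2@5 c3@7, authorship .1..2.3.
After op 4 (delete): buffer="bluka" (len 5), cursors c1@1 c2@3 c3@4, authorship .....
After op 5 (insert('c')): buffer="bcluckca" (len 8), cursors c1@2 c2@5 c3@7, authorship .1..2.3.
Authorship (.=original, N=cursor N): . 1 . . 2 . 3 .
Index 1: author = 1

Answer: cursor 1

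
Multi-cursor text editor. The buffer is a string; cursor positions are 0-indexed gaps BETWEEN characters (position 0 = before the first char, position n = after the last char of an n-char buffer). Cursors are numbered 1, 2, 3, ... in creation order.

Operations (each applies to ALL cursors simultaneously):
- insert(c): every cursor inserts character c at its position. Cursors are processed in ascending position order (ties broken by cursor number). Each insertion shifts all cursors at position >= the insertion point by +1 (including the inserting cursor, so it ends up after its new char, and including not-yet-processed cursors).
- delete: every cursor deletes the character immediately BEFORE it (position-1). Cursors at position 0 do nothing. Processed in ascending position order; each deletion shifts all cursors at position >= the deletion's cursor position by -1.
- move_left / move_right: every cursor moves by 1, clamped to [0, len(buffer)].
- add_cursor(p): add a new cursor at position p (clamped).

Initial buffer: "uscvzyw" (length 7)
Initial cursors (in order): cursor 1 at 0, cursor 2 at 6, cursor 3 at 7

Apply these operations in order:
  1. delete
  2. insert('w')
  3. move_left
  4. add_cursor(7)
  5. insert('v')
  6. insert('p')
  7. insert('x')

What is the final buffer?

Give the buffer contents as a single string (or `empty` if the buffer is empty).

After op 1 (delete): buffer="uscvz" (len 5), cursors c1@0 c2@5 c3@5, authorship .....
After op 2 (insert('w')): buffer="wuscvzww" (len 8), cursors c1@1 c2@8 c3@8, authorship 1.....23
After op 3 (move_left): buffer="wuscvzww" (len 8), cursors c1@0 c2@7 c3@7, authorship 1.....23
After op 4 (add_cursor(7)): buffer="wuscvzww" (len 8), cursors c1@0 c2@7 c3@7 c4@7, authorship 1.....23
After op 5 (insert('v')): buffer="vwuscvzwvvvw" (len 12), cursors c1@1 c2@11 c3@11 c4@11, authorship 11.....22343
After op 6 (insert('p')): buffer="vpwuscvzwvvvpppw" (len 16), cursors c1@2 c2@15 c3@15 c4@15, authorship 111.....22342343
After op 7 (insert('x')): buffer="vpxwuscvzwvvvpppxxxw" (len 20), cursors c1@3 c2@19 c3@19 c4@19, authorship 1111.....22342342343

Answer: vpxwuscvzwvvvpppxxxw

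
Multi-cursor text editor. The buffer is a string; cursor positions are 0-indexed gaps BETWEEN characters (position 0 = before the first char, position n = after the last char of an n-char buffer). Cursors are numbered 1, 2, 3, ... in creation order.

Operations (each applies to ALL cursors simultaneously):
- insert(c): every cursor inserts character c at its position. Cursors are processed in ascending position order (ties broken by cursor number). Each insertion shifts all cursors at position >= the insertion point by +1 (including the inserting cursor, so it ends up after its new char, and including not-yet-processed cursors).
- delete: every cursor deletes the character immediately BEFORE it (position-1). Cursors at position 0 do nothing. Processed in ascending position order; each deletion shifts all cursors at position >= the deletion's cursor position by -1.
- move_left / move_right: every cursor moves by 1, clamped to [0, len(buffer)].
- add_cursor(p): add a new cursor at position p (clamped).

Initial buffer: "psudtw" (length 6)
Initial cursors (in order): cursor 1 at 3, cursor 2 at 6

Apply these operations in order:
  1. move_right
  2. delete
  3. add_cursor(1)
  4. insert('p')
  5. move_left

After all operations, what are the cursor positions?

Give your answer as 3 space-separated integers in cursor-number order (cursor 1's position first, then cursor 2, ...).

Answer: 4 6 1

Derivation:
After op 1 (move_right): buffer="psudtw" (len 6), cursors c1@4 c2@6, authorship ......
After op 2 (delete): buffer="psut" (len 4), cursors c1@3 c2@4, authorship ....
After op 3 (add_cursor(1)): buffer="psut" (len 4), cursors c3@1 c1@3 c2@4, authorship ....
After op 4 (insert('p')): buffer="ppsuptp" (len 7), cursors c3@2 c1@5 c2@7, authorship .3..1.2
After op 5 (move_left): buffer="ppsuptp" (len 7), cursors c3@1 c1@4 c2@6, authorship .3..1.2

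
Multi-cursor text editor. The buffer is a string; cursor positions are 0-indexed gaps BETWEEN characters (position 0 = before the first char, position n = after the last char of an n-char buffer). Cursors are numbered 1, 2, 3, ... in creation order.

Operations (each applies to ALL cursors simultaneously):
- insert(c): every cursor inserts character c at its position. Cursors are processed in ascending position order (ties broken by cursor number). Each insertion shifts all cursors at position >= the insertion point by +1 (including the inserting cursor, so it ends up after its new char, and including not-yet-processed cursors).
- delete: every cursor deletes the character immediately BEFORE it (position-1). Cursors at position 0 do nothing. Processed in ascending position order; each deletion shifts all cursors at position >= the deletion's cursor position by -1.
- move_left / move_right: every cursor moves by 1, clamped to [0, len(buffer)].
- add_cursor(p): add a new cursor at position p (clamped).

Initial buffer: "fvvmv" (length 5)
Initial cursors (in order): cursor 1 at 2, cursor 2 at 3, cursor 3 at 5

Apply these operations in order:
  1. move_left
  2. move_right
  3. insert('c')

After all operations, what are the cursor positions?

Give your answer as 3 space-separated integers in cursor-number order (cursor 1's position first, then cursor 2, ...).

Answer: 3 5 8

Derivation:
After op 1 (move_left): buffer="fvvmv" (len 5), cursors c1@1 c2@2 c3@4, authorship .....
After op 2 (move_right): buffer="fvvmv" (len 5), cursors c1@2 c2@3 c3@5, authorship .....
After op 3 (insert('c')): buffer="fvcvcmvc" (len 8), cursors c1@3 c2@5 c3@8, authorship ..1.2..3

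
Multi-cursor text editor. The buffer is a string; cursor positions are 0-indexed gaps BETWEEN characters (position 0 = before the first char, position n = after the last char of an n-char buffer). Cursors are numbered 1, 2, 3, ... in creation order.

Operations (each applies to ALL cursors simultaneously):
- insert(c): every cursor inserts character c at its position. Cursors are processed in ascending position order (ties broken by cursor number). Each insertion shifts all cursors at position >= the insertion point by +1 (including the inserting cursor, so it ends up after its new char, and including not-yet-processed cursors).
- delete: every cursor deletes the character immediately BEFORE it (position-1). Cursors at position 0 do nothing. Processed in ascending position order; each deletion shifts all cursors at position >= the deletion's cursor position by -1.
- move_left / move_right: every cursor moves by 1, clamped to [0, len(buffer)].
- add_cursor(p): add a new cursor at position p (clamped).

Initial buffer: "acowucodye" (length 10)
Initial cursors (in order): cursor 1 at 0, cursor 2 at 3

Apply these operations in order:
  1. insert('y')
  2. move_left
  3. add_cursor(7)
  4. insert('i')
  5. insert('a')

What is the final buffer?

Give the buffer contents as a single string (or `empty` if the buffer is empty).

Answer: iayacoiaywuiacodye

Derivation:
After op 1 (insert('y')): buffer="yacoywucodye" (len 12), cursors c1@1 c2@5, authorship 1...2.......
After op 2 (move_left): buffer="yacoywucodye" (len 12), cursors c1@0 c2@4, authorship 1...2.......
After op 3 (add_cursor(7)): buffer="yacoywucodye" (len 12), cursors c1@0 c2@4 c3@7, authorship 1...2.......
After op 4 (insert('i')): buffer="iyacoiywuicodye" (len 15), cursors c1@1 c2@6 c3@10, authorship 11...22..3.....
After op 5 (insert('a')): buffer="iayacoiaywuiacodye" (len 18), cursors c1@2 c2@8 c3@13, authorship 111...222..33.....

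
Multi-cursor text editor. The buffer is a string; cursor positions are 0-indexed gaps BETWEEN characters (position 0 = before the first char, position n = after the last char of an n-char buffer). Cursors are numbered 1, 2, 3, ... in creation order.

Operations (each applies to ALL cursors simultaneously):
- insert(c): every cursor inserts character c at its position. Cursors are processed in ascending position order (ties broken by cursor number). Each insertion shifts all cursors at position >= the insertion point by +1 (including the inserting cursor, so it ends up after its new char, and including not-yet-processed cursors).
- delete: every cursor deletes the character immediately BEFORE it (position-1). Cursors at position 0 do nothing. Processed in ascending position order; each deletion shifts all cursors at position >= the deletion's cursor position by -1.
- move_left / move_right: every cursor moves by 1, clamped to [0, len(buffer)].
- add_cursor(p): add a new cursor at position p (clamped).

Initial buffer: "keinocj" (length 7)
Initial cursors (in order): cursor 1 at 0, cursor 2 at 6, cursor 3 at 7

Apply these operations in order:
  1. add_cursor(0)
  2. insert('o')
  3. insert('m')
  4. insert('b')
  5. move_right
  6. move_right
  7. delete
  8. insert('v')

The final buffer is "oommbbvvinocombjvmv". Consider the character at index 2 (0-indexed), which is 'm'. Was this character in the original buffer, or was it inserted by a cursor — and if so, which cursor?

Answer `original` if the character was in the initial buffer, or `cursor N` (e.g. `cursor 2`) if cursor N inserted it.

After op 1 (add_cursor(0)): buffer="keinocj" (len 7), cursors c1@0 c4@0 c2@6 c3@7, authorship .......
After op 2 (insert('o')): buffer="ookeinocojo" (len 11), cursors c1@2 c4@2 c2@9 c3@11, authorship 14......2.3
After op 3 (insert('m')): buffer="oommkeinocomjom" (len 15), cursors c1@4 c4@4 c2@12 c3@15, authorship 1414......22.33
After op 4 (insert('b')): buffer="oommbbkeinocombjomb" (len 19), cursors c1@6 c4@6 c2@15 c3@19, authorship 141414......222.333
After op 5 (move_right): buffer="oommbbkeinocombjomb" (len 19), cursors c1@7 c4@7 c2@16 c3@19, authorship 141414......222.333
After op 6 (move_right): buffer="oommbbkeinocombjomb" (len 19), cursors c1@8 c4@8 c2@17 c3@19, authorship 141414......222.333
After op 7 (delete): buffer="oommbbinocombjm" (len 15), cursors c1@6 c4@6 c2@14 c3@15, authorship 141414....222.3
After op 8 (insert('v')): buffer="oommbbvvinocombjvmv" (len 19), cursors c1@8 c4@8 c2@17 c3@19, authorship 14141414....222.233
Authorship (.=original, N=cursor N): 1 4 1 4 1 4 1 4 . . . . 2 2 2 . 2 3 3
Index 2: author = 1

Answer: cursor 1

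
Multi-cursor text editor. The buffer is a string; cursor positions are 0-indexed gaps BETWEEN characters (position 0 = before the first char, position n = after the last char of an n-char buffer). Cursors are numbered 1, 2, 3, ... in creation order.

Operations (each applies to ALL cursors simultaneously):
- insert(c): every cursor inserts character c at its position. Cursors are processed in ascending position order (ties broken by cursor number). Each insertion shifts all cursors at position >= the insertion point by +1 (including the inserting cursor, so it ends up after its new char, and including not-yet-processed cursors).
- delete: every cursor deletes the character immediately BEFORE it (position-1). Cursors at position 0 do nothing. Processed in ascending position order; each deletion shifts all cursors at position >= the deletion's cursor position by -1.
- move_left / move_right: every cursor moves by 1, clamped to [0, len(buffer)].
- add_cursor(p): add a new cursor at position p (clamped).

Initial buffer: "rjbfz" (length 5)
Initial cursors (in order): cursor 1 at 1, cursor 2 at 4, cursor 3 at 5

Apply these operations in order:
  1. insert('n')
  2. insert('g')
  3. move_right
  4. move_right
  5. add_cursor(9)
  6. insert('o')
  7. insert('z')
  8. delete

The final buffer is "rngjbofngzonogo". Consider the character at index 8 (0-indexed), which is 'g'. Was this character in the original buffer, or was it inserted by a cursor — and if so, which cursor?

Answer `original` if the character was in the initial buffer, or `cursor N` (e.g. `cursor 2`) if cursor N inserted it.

Answer: cursor 2

Derivation:
After op 1 (insert('n')): buffer="rnjbfnzn" (len 8), cursors c1@2 c2@6 c3@8, authorship .1...2.3
After op 2 (insert('g')): buffer="rngjbfngzng" (len 11), cursors c1@3 c2@8 c3@11, authorship .11...22.33
After op 3 (move_right): buffer="rngjbfngzng" (len 11), cursors c1@4 c2@9 c3@11, authorship .11...22.33
After op 4 (move_right): buffer="rngjbfngzng" (len 11), cursors c1@5 c2@10 c3@11, authorship .11...22.33
After op 5 (add_cursor(9)): buffer="rngjbfngzng" (len 11), cursors c1@5 c4@9 c2@10 c3@11, authorship .11...22.33
After op 6 (insert('o')): buffer="rngjbofngzonogo" (len 15), cursors c1@6 c4@11 c2@13 c3@15, authorship .11..1.22.43233
After op 7 (insert('z')): buffer="rngjbozfngzoznozgoz" (len 19), cursors c1@7 c4@13 c2@16 c3@19, authorship .11..11.22.44322333
After op 8 (delete): buffer="rngjbofngzonogo" (len 15), cursors c1@6 c4@11 c2@13 c3@15, authorship .11..1.22.43233
Authorship (.=original, N=cursor N): . 1 1 . . 1 . 2 2 . 4 3 2 3 3
Index 8: author = 2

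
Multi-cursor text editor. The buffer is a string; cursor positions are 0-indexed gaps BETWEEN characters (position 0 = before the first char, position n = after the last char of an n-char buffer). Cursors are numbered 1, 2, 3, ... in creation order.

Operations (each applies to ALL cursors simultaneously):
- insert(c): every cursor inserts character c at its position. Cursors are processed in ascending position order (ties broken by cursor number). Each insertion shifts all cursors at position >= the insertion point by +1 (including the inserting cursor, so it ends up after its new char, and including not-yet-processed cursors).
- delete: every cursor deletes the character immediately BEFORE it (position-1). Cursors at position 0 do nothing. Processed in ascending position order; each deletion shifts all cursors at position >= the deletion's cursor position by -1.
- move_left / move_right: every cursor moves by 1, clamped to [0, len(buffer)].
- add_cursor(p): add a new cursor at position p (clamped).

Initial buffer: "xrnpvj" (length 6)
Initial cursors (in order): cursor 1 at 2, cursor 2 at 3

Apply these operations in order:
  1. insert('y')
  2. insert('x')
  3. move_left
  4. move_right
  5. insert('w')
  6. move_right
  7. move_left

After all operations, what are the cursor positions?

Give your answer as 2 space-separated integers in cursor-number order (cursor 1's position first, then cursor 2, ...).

Answer: 5 9

Derivation:
After op 1 (insert('y')): buffer="xrynypvj" (len 8), cursors c1@3 c2@5, authorship ..1.2...
After op 2 (insert('x')): buffer="xryxnyxpvj" (len 10), cursors c1@4 c2@7, authorship ..11.22...
After op 3 (move_left): buffer="xryxnyxpvj" (len 10), cursors c1@3 c2@6, authorship ..11.22...
After op 4 (move_right): buffer="xryxnyxpvj" (len 10), cursors c1@4 c2@7, authorship ..11.22...
After op 5 (insert('w')): buffer="xryxwnyxwpvj" (len 12), cursors c1@5 c2@9, authorship ..111.222...
After op 6 (move_right): buffer="xryxwnyxwpvj" (len 12), cursors c1@6 c2@10, authorship ..111.222...
After op 7 (move_left): buffer="xryxwnyxwpvj" (len 12), cursors c1@5 c2@9, authorship ..111.222...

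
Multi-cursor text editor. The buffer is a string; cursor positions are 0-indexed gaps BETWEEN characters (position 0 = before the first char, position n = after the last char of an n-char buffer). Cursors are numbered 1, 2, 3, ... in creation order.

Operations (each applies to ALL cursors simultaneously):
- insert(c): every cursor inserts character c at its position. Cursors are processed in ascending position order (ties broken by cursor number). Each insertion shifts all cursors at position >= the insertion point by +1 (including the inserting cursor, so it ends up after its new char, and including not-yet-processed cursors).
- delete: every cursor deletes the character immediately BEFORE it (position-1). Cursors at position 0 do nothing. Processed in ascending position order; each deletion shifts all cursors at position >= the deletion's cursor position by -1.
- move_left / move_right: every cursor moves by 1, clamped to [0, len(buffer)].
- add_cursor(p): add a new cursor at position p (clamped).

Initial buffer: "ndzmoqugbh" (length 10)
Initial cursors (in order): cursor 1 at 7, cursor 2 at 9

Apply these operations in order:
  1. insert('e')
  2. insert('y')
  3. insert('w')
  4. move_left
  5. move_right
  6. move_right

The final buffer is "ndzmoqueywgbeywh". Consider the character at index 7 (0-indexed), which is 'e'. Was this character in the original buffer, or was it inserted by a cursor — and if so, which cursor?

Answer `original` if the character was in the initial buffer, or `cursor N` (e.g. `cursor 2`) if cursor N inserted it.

After op 1 (insert('e')): buffer="ndzmoquegbeh" (len 12), cursors c1@8 c2@11, authorship .......1..2.
After op 2 (insert('y')): buffer="ndzmoqueygbeyh" (len 14), cursors c1@9 c2@13, authorship .......11..22.
After op 3 (insert('w')): buffer="ndzmoqueywgbeywh" (len 16), cursors c1@10 c2@15, authorship .......111..222.
After op 4 (move_left): buffer="ndzmoqueywgbeywh" (len 16), cursors c1@9 c2@14, authorship .......111..222.
After op 5 (move_right): buffer="ndzmoqueywgbeywh" (len 16), cursors c1@10 c2@15, authorship .......111..222.
After op 6 (move_right): buffer="ndzmoqueywgbeywh" (len 16), cursors c1@11 c2@16, authorship .......111..222.
Authorship (.=original, N=cursor N): . . . . . . . 1 1 1 . . 2 2 2 .
Index 7: author = 1

Answer: cursor 1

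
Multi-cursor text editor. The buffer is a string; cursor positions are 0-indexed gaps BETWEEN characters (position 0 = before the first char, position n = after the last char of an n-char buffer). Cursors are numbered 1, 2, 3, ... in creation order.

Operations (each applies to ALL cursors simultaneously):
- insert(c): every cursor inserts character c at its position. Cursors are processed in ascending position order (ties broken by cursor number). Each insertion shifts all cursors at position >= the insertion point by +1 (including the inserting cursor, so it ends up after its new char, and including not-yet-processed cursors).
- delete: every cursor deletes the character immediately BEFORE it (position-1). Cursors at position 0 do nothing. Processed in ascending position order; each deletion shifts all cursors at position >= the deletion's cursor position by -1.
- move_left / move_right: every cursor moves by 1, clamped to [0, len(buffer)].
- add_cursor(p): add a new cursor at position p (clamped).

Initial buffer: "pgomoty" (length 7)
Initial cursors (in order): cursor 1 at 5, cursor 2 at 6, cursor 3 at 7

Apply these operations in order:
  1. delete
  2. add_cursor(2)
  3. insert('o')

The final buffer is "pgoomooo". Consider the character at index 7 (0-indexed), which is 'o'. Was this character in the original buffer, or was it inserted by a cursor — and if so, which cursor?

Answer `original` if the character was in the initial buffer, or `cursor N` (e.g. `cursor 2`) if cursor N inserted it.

After op 1 (delete): buffer="pgom" (len 4), cursors c1@4 c2@4 c3@4, authorship ....
After op 2 (add_cursor(2)): buffer="pgom" (len 4), cursors c4@2 c1@4 c2@4 c3@4, authorship ....
After op 3 (insert('o')): buffer="pgoomooo" (len 8), cursors c4@3 c1@8 c2@8 c3@8, authorship ..4..123
Authorship (.=original, N=cursor N): . . 4 . . 1 2 3
Index 7: author = 3

Answer: cursor 3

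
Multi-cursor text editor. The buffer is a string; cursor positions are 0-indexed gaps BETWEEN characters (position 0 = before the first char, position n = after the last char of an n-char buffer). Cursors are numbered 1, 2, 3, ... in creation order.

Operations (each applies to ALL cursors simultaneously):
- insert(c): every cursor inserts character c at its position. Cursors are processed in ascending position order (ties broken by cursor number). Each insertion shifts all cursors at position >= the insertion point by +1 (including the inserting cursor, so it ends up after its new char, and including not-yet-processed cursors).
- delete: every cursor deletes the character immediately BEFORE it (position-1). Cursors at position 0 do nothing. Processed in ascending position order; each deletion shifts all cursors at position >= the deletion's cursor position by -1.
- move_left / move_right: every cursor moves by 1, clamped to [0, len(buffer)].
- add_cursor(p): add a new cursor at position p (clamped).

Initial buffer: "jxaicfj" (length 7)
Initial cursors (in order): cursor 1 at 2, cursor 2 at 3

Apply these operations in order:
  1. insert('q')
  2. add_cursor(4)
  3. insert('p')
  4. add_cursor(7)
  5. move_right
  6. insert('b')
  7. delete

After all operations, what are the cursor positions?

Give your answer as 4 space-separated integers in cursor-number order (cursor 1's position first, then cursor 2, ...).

After op 1 (insert('q')): buffer="jxqaqicfj" (len 9), cursors c1@3 c2@5, authorship ..1.2....
After op 2 (add_cursor(4)): buffer="jxqaqicfj" (len 9), cursors c1@3 c3@4 c2@5, authorship ..1.2....
After op 3 (insert('p')): buffer="jxqpapqpicfj" (len 12), cursors c1@4 c3@6 c2@8, authorship ..11.322....
After op 4 (add_cursor(7)): buffer="jxqpapqpicfj" (len 12), cursors c1@4 c3@6 c4@7 c2@8, authorship ..11.322....
After op 5 (move_right): buffer="jxqpapqpicfj" (len 12), cursors c1@5 c3@7 c4@8 c2@9, authorship ..11.322....
After op 6 (insert('b')): buffer="jxqpabpqbpbibcfj" (len 16), cursors c1@6 c3@9 c4@11 c2@13, authorship ..11.132324.2...
After op 7 (delete): buffer="jxqpapqpicfj" (len 12), cursors c1@5 c3@7 c4@8 c2@9, authorship ..11.322....

Answer: 5 9 7 8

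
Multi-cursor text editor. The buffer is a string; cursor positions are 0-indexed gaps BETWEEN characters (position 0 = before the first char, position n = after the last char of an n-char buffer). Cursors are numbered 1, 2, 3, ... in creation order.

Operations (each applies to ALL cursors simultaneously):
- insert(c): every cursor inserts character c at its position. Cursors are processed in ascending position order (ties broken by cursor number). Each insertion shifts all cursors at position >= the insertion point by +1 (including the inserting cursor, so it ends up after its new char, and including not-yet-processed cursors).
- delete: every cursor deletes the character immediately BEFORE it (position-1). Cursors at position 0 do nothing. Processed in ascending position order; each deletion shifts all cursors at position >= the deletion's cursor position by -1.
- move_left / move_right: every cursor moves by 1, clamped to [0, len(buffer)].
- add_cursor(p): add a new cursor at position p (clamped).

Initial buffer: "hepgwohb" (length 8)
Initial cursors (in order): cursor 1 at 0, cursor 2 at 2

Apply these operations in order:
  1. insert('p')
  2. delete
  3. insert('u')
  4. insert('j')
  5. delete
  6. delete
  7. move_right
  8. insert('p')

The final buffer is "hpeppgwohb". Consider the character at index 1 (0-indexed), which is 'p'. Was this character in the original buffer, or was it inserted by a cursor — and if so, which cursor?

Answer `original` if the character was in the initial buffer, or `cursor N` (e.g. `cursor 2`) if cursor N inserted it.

After op 1 (insert('p')): buffer="pheppgwohb" (len 10), cursors c1@1 c2@4, authorship 1..2......
After op 2 (delete): buffer="hepgwohb" (len 8), cursors c1@0 c2@2, authorship ........
After op 3 (insert('u')): buffer="uheupgwohb" (len 10), cursors c1@1 c2@4, authorship 1..2......
After op 4 (insert('j')): buffer="ujheujpgwohb" (len 12), cursors c1@2 c2@6, authorship 11..22......
After op 5 (delete): buffer="uheupgwohb" (len 10), cursors c1@1 c2@4, authorship 1..2......
After op 6 (delete): buffer="hepgwohb" (len 8), cursors c1@0 c2@2, authorship ........
After op 7 (move_right): buffer="hepgwohb" (len 8), cursors c1@1 c2@3, authorship ........
After op 8 (insert('p')): buffer="hpeppgwohb" (len 10), cursors c1@2 c2@5, authorship .1..2.....
Authorship (.=original, N=cursor N): . 1 . . 2 . . . . .
Index 1: author = 1

Answer: cursor 1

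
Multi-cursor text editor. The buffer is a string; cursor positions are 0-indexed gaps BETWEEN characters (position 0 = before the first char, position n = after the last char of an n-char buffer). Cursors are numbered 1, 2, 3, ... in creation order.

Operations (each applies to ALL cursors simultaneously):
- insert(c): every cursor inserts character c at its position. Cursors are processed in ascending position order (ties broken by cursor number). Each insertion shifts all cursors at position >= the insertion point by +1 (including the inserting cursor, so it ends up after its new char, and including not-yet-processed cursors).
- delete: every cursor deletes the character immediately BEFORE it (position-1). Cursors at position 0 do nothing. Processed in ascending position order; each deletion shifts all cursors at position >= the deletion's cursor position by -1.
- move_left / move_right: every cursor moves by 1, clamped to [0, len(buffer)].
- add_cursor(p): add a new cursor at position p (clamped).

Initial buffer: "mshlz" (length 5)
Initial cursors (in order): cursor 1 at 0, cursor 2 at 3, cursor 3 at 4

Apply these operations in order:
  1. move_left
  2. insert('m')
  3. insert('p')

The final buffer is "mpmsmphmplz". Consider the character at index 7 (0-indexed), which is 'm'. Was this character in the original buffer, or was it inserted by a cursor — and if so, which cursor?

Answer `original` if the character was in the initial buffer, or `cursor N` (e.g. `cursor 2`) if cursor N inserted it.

After op 1 (move_left): buffer="mshlz" (len 5), cursors c1@0 c2@2 c3@3, authorship .....
After op 2 (insert('m')): buffer="mmsmhmlz" (len 8), cursors c1@1 c2@4 c3@6, authorship 1..2.3..
After op 3 (insert('p')): buffer="mpmsmphmplz" (len 11), cursors c1@2 c2@6 c3@9, authorship 11..22.33..
Authorship (.=original, N=cursor N): 1 1 . . 2 2 . 3 3 . .
Index 7: author = 3

Answer: cursor 3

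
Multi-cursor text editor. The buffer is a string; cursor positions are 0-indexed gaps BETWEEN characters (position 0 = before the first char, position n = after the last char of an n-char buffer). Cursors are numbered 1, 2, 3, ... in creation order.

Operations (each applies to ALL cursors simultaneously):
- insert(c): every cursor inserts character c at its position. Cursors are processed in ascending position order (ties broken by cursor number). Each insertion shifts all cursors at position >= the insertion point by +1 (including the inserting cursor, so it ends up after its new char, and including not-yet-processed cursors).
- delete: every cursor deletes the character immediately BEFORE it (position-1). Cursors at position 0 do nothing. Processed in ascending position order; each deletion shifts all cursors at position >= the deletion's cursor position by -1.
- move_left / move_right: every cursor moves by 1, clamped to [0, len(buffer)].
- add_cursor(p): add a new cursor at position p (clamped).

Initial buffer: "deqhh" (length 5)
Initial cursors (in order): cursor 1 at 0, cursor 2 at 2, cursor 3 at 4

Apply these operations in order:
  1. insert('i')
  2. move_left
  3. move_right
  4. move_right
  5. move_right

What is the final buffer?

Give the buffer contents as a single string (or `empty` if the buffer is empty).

Answer: ideiqhih

Derivation:
After op 1 (insert('i')): buffer="ideiqhih" (len 8), cursors c1@1 c2@4 c3@7, authorship 1..2..3.
After op 2 (move_left): buffer="ideiqhih" (len 8), cursors c1@0 c2@3 c3@6, authorship 1..2..3.
After op 3 (move_right): buffer="ideiqhih" (len 8), cursors c1@1 c2@4 c3@7, authorship 1..2..3.
After op 4 (move_right): buffer="ideiqhih" (len 8), cursors c1@2 c2@5 c3@8, authorship 1..2..3.
After op 5 (move_right): buffer="ideiqhih" (len 8), cursors c1@3 c2@6 c3@8, authorship 1..2..3.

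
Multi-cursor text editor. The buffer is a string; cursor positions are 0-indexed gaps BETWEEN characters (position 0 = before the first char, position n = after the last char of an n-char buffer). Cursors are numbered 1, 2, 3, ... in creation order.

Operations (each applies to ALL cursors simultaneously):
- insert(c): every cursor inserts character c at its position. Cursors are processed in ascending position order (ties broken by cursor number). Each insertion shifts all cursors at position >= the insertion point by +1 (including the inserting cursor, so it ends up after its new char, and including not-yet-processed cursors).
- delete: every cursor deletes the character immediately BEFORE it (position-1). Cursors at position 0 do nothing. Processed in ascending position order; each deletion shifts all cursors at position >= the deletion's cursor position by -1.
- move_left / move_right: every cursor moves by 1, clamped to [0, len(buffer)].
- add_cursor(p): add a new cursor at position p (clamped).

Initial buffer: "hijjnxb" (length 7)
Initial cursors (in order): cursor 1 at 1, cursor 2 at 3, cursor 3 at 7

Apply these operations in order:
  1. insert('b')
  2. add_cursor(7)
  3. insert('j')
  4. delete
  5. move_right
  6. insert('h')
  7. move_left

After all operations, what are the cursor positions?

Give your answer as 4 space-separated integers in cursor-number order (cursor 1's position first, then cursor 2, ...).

After op 1 (insert('b')): buffer="hbijbjnxbb" (len 10), cursors c1@2 c2@5 c3@10, authorship .1..2....3
After op 2 (add_cursor(7)): buffer="hbijbjnxbb" (len 10), cursors c1@2 c2@5 c4@7 c3@10, authorship .1..2....3
After op 3 (insert('j')): buffer="hbjijbjjnjxbbj" (len 14), cursors c1@3 c2@7 c4@10 c3@14, authorship .11..22..4..33
After op 4 (delete): buffer="hbijbjnxbb" (len 10), cursors c1@2 c2@5 c4@7 c3@10, authorship .1..2....3
After op 5 (move_right): buffer="hbijbjnxbb" (len 10), cursors c1@3 c2@6 c4@8 c3@10, authorship .1..2....3
After op 6 (insert('h')): buffer="hbihjbjhnxhbbh" (len 14), cursors c1@4 c2@8 c4@11 c3@14, authorship .1.1.2.2..4.33
After op 7 (move_left): buffer="hbihjbjhnxhbbh" (len 14), cursors c1@3 c2@7 c4@10 c3@13, authorship .1.1.2.2..4.33

Answer: 3 7 13 10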